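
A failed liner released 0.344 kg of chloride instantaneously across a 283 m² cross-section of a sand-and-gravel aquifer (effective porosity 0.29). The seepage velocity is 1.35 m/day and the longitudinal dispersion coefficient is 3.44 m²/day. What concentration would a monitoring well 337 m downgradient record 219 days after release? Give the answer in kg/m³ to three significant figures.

2.44e-05 kg/m³

For an instantaneous plane source, C(x,t) = M/(n_e·A·√(4πDt)) · exp(−(x−vt)²/(4Dt)), with n_e·A the pore (flow) area.
Plume center vt = 1.35 × 219 = 295.65 m, so the well at 337 m is 41.35 m downgradient of the peak.
√(4πDt) = 97.30 m, giving peak height M/(n_e·A·√(4πDt)) = 0.344/(0.29 × 283 × 97.30) = 4.308e-05 kg/m³.
(x−vt)²/(4Dt) = (41.35)²/(4 × 3.44 × 219) = 0.5674; exp(−0.5674) = 0.5670.
C = 4.308e-05 × 0.5670 = 2.44e-05 kg/m³.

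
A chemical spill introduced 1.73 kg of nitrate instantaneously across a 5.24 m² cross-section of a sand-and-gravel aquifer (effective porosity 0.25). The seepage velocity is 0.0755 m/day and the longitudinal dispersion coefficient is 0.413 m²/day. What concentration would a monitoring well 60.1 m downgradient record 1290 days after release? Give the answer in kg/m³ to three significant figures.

For an instantaneous plane source, C(x,t) = M/(n_e·A·√(4πDt)) · exp(−(x−vt)²/(4Dt)), with n_e·A the pore (flow) area.
Plume center vt = 0.0755 × 1290 = 97.395 m, so the well at 60.1 m is 37.295 m upgradient of the peak.
√(4πDt) = 81.82 m, giving peak height M/(n_e·A·√(4πDt)) = 1.73/(0.25 × 5.24 × 81.82) = 0.01614 kg/m³.
(x−vt)²/(4Dt) = (-37.295)²/(4 × 0.413 × 1290) = 0.6527; exp(−0.6527) = 0.5206.
C = 0.01614 × 0.5206 = 0.00840 kg/m³.

0.00840 kg/m³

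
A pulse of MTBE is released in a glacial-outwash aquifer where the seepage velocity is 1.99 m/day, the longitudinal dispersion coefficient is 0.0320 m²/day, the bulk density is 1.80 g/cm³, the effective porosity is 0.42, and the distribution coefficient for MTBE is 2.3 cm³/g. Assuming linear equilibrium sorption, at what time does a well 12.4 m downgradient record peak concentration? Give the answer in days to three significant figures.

67.6 days

Retardation factor R = 1 + ρ_b·K_d/n = 1 + 1.80 × 2.3/0.42 = 10.86.
Sorption retards both mechanisms: v_R = v/R = 0.1832 m/day, D_R = D/R = 0.002947 m²/day.
Peak time from v_R²t² + 2D_R t − x² = 0: t = (√(D_R² + v_R²x²) − D_R)/v_R².
√(D_R² + v_R²x²) = √(0.002947² + 0.1832² × 12.4²) = 2.272; v_R² = 0.03356.
t = (2.272 − 0.002947)/0.03356 = 67.6 days.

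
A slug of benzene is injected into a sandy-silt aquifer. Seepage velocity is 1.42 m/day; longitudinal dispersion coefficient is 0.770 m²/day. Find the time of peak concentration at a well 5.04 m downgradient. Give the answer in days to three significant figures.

For the 1D instantaneous-source solution, setting ∂C/∂t = 0 at fixed x gives v²t² + 2Dt − x² = 0, so t = (√(D² + v²x²) − D)/v².
√(D² + v²x²) = √(0.770² + 1.42² × 5.04²) = 7.198; v² = 2.0164.
t = (7.198 − 0.770)/2.0164 = 3.19 days (vs. the pure-advection estimate x/v = 3.55 d).

3.19 days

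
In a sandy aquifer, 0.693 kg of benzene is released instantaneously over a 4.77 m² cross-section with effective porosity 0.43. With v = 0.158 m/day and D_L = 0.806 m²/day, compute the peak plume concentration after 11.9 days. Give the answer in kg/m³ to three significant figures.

0.0308 kg/m³

The peak of an instantaneous 1D plume sits at x = vt; there the Gaussian factor is 1 and C_max = M/(n_e·A·√(4πDt)), where n_e·A is the pore area the mass is dissolved in.
√(4πDt) = √(4π × 0.806 × 11.9) = 10.98 m, so C_max = 0.693/(0.43 × 4.77 × 10.98) = 0.0308 kg/m³.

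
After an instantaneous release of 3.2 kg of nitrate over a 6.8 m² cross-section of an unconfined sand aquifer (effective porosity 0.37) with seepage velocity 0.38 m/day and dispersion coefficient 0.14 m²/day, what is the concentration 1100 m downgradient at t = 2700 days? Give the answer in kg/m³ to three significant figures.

0.000493 kg/m³

For an instantaneous plane source, C(x,t) = M/(n_e·A·√(4πDt)) · exp(−(x−vt)²/(4Dt)), with n_e·A the pore (flow) area.
Plume center vt = 0.38 × 2700 = 1026 m, so the well at 1100 m is 74 m downgradient of the peak.
√(4πDt) = 68.92 m, giving peak height M/(n_e·A·√(4πDt)) = 3.2/(0.37 × 6.8 × 68.92) = 0.01845 kg/m³.
(x−vt)²/(4Dt) = (74)²/(4 × 0.14 × 2700) = 3.622; exp(−3.622) = 0.02673.
C = 0.01845 × 0.02673 = 0.000493 kg/m³.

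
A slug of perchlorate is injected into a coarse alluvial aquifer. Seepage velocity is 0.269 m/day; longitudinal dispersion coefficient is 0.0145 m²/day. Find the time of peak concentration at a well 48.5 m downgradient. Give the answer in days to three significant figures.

For the 1D instantaneous-source solution, setting ∂C/∂t = 0 at fixed x gives v²t² + 2Dt − x² = 0, so t = (√(D² + v²x²) − D)/v².
√(D² + v²x²) = √(0.0145² + 0.269² × 48.5²) = 13.05; v² = 0.072361.
t = (13.05 − 0.0145)/0.072361 = 180 days (vs. the pure-advection estimate x/v = 180 d).

180 days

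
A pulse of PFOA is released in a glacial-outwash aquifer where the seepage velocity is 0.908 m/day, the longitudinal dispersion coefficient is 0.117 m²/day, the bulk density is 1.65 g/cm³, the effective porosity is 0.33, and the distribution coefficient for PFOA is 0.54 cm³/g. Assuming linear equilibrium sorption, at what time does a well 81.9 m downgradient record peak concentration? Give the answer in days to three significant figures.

Retardation factor R = 1 + ρ_b·K_d/n = 1 + 1.65 × 0.54/0.33 = 3.700.
Sorption retards both mechanisms: v_R = v/R = 0.2454 m/day, D_R = D/R = 0.03162 m²/day.
Peak time from v_R²t² + 2D_R t − x² = 0: t = (√(D_R² + v_R²x²) − D_R)/v_R².
√(D_R² + v_R²x²) = √(0.03162² + 0.2454² × 81.9²) = 20.10; v_R² = 0.06022.
t = (20.10 − 0.03162)/0.06022 = 333 days.

333 days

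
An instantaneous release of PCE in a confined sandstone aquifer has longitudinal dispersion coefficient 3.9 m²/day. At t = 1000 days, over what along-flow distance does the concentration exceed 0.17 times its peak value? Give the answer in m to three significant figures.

The plume is Gaussian with σ = √(2Dt) = √(2 × 3.9 × 1000) = 88.32 m.
C/C_peak = exp(−Δx²/(2σ²)) = 0.17 ⇒ Δx = σ·√(−2 ln 0.17) = 88.32 × 1.883 = 166.3 m.
Width = 2Δx = 333 m.

333 m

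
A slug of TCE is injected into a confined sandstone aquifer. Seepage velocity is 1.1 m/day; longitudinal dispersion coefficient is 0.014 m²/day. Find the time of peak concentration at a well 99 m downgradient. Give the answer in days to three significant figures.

For the 1D instantaneous-source solution, setting ∂C/∂t = 0 at fixed x gives v²t² + 2Dt − x² = 0, so t = (√(D² + v²x²) − D)/v².
√(D² + v²x²) = √(0.014² + 1.1² × 99²) = 108.9; v² = 1.21.
t = (108.9 − 0.014)/1.21 = 90.0 days (vs. the pure-advection estimate x/v = 90.0 d).

90.0 days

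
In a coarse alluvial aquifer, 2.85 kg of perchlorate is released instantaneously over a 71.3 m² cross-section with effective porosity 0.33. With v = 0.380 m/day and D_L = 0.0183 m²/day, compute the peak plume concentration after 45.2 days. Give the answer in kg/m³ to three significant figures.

0.0376 kg/m³

The peak of an instantaneous 1D plume sits at x = vt; there the Gaussian factor is 1 and C_max = M/(n_e·A·√(4πDt)), where n_e·A is the pore area the mass is dissolved in.
√(4πDt) = √(4π × 0.0183 × 45.2) = 3.224 m, so C_max = 2.85/(0.33 × 71.3 × 3.224) = 0.0376 kg/m³.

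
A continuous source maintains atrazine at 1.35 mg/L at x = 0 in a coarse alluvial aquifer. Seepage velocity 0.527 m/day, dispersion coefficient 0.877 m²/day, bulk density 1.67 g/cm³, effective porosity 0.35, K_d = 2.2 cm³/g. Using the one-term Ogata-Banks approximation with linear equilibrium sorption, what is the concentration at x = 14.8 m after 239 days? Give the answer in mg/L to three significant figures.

Retardation factor R = 1 + ρ_b·K_d/n = 1 + 1.67 × 2.2/0.35 = 11.50.
Sorption retards both mechanisms: v_R = v/R = 0.04583 m/day, D_R = D/R = 0.07626 m²/day.
v_R·t = 0.04583 × 239 = 10.95337 m; 2√(D_R t) = 8.538 m; argument = (14.8 − 10.95337)/8.538 = 0.4505.
C = C₀ × ½·erfc(0.4505) = 1.35 × 0.2620 = 0.354 mg/L.

0.354 mg/L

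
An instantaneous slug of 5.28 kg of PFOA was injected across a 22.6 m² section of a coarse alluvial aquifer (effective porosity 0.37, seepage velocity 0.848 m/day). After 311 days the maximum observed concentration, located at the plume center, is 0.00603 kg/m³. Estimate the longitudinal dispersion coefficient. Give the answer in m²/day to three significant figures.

2.81 m²/day

At the plume center C_max = M/(n_e·A·√(4πDt)), so D = M²/(4πt·(n_e·A·C_max)²).
n_e·A·C_max = 0.37 × 22.6 × 0.00603 = 0.05042 kg/m.
D = 5.28²/(4π × 311 × 0.05042²) = 2.81 m²/day.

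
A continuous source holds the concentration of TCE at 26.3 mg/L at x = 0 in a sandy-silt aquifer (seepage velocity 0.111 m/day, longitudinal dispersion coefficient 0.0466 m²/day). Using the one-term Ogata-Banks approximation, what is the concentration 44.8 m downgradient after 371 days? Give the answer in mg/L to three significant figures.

For a continuous step input, C/C₀ ≈ ½·erfc((x−vt)/(2√(Dt))).
vt = 0.111 × 371 = 41.181 m and 2√(Dt) = 2√(0.0466 × 371) = 8.316 m.
Argument (x−vt)/(2√(Dt)) = (44.8 − 41.181)/8.316 = 0.4352; ½·erfc(0.4352) = 0.2691.
C = 26.3 × 0.2691 = 7.08 mg/L.

7.08 mg/L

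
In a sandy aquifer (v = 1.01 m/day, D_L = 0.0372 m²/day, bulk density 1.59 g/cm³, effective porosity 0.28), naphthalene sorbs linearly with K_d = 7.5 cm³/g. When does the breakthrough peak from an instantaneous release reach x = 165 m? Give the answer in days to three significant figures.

7120 days

Retardation factor R = 1 + ρ_b·K_d/n = 1 + 1.59 × 7.5/0.28 = 43.59.
Sorption retards both mechanisms: v_R = v/R = 0.02317 m/day, D_R = D/R = 0.0008534 m²/day.
Peak time from v_R²t² + 2D_R t − x² = 0: t = (√(D_R² + v_R²x²) − D_R)/v_R².
√(D_R² + v_R²x²) = √(0.0008534² + 0.02317² × 165²) = 3.823; v_R² = 0.0005368.
t = (3.823 − 0.0008534)/0.0005368 = 7120 days.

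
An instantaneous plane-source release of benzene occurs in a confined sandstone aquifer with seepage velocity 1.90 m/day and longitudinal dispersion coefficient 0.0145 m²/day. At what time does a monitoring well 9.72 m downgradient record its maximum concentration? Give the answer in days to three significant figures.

For the 1D instantaneous-source solution, setting ∂C/∂t = 0 at fixed x gives v²t² + 2Dt − x² = 0, so t = (√(D² + v²x²) − D)/v².
√(D² + v²x²) = √(0.0145² + 1.90² × 9.72²) = 18.47; v² = 3.61.
t = (18.47 − 0.0145)/3.61 = 5.11 days (vs. the pure-advection estimate x/v = 5.12 d).

5.11 days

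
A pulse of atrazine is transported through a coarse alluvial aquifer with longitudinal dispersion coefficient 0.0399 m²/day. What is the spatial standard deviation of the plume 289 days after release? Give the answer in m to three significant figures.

Dispersive spreading gives a Gaussian with σ² = 2Dt; advection only shifts the center.
σ = √(2 × 0.0399 × 289) = 4.80 m.

4.80 m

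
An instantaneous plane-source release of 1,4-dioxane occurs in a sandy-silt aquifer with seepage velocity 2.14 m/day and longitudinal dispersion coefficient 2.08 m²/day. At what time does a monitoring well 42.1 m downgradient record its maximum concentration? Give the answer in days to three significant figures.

19.2 days

For the 1D instantaneous-source solution, setting ∂C/∂t = 0 at fixed x gives v²t² + 2Dt − x² = 0, so t = (√(D² + v²x²) − D)/v².
√(D² + v²x²) = √(2.08² + 2.14² × 42.1²) = 90.12; v² = 4.5796.
t = (90.12 − 2.08)/4.5796 = 19.2 days (vs. the pure-advection estimate x/v = 19.7 d).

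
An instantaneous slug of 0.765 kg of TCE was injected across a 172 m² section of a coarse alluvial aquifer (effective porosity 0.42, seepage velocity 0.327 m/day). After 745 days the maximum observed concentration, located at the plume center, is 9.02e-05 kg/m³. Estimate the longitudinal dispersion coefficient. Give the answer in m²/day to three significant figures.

1.47 m²/day

At the plume center C_max = M/(n_e·A·√(4πDt)), so D = M²/(4πt·(n_e·A·C_max)²).
n_e·A·C_max = 0.42 × 172 × 9.02e-05 = 0.006516 kg/m.
D = 0.765²/(4π × 745 × 0.006516²) = 1.47 m²/day.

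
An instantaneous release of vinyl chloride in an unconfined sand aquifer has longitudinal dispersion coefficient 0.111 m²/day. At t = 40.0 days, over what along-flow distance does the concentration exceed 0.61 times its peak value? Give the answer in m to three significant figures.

5.93 m

The plume is Gaussian with σ = √(2Dt) = √(2 × 0.111 × 40.0) = 2.980 m.
C/C_peak = exp(−Δx²/(2σ²)) = 0.61 ⇒ Δx = σ·√(−2 ln 0.61) = 2.980 × 0.9943 = 2.963 m.
Width = 2Δx = 5.93 m.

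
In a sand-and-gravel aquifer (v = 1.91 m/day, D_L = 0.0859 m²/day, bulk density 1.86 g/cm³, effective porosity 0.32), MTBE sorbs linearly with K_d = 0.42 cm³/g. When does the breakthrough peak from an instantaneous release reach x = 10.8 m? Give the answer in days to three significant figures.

19.4 days

Retardation factor R = 1 + ρ_b·K_d/n = 1 + 1.86 × 0.42/0.32 = 3.441.
Sorption retards both mechanisms: v_R = v/R = 0.5551 m/day, D_R = D/R = 0.02496 m²/day.
Peak time from v_R²t² + 2D_R t − x² = 0: t = (√(D_R² + v_R²x²) − D_R)/v_R².
√(D_R² + v_R²x²) = √(0.02496² + 0.5551² × 10.8²) = 5.995; v_R² = 0.3081.
t = (5.995 − 0.02496)/0.3081 = 19.4 days.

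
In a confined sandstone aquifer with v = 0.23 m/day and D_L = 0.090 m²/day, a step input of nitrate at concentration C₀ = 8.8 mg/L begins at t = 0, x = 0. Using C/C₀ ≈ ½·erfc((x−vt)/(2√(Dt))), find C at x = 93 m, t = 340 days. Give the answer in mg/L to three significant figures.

0.257 mg/L

For a continuous step input, C/C₀ ≈ ½·erfc((x−vt)/(2√(Dt))).
vt = 0.23 × 340 = 78.2 m and 2√(Dt) = 2√(0.090 × 340) = 11.06 m.
Argument (x−vt)/(2√(Dt)) = (93 − 78.2)/11.06 = 1.338; ½·erfc(1.338) = 0.02923.
C = 8.8 × 0.02923 = 0.257 mg/L.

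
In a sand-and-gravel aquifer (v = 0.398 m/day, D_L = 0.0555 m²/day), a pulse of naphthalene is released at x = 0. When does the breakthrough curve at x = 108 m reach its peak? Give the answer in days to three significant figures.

271 days

For the 1D instantaneous-source solution, setting ∂C/∂t = 0 at fixed x gives v²t² + 2Dt − x² = 0, so t = (√(D² + v²x²) − D)/v².
√(D² + v²x²) = √(0.0555² + 0.398² × 108²) = 42.98; v² = 0.158404.
t = (42.98 − 0.0555)/0.158404 = 271 days (vs. the pure-advection estimate x/v = 271 d).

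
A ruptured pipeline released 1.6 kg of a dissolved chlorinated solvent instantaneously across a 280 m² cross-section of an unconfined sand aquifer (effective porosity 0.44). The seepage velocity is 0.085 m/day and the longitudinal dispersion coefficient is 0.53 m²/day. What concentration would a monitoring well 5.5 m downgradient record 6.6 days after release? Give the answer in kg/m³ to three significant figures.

0.000343 kg/m³

For an instantaneous plane source, C(x,t) = M/(n_e·A·√(4πDt)) · exp(−(x−vt)²/(4Dt)), with n_e·A the pore (flow) area.
Plume center vt = 0.085 × 6.6 = 0.561 m, so the well at 5.5 m is 4.939 m downgradient of the peak.
√(4πDt) = 6.630 m, giving peak height M/(n_e·A·√(4πDt)) = 1.6/(0.44 × 280 × 6.630) = 0.001959 kg/m³.
(x−vt)²/(4Dt) = (4.939)²/(4 × 0.53 × 6.6) = 1.743; exp(−1.743) = 0.1750.
C = 0.001959 × 0.1750 = 0.000343 kg/m³.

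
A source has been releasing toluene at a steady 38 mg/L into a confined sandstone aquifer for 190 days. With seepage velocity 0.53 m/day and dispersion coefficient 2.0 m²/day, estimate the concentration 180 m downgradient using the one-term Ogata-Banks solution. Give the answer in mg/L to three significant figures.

For a continuous step input, C/C₀ ≈ ½·erfc((x−vt)/(2√(Dt))).
vt = 0.53 × 190 = 100.7 m and 2√(Dt) = 2√(2.0 × 190) = 38.99 m.
Argument (x−vt)/(2√(Dt)) = (180 − 100.7)/38.99 = 2.034; ½·erfc(2.034) = 0.002010.
C = 38 × 0.002010 = 0.0764 mg/L.

0.0764 mg/L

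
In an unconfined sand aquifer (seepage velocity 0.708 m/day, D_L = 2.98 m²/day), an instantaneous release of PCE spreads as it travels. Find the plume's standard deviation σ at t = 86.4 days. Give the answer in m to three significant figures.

22.7 m

Dispersive spreading gives a Gaussian with σ² = 2Dt; advection only shifts the center.
σ = √(2 × 2.98 × 86.4) = 22.7 m.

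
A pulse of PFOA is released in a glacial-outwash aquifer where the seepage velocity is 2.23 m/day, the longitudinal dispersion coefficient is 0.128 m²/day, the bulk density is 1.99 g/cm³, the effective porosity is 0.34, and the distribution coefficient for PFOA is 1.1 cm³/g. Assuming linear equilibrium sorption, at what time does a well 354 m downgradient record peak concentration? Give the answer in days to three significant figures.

Retardation factor R = 1 + ρ_b·K_d/n = 1 + 1.99 × 1.1/0.34 = 7.438.
Sorption retards both mechanisms: v_R = v/R = 0.2998 m/day, D_R = D/R = 0.01721 m²/day.
Peak time from v_R²t² + 2D_R t − x² = 0: t = (√(D_R² + v_R²x²) − D_R)/v_R².
√(D_R² + v_R²x²) = √(0.01721² + 0.2998² × 354²) = 106.1; v_R² = 0.08988.
t = (106.1 − 0.01721)/0.08988 = 1180 days.

1180 days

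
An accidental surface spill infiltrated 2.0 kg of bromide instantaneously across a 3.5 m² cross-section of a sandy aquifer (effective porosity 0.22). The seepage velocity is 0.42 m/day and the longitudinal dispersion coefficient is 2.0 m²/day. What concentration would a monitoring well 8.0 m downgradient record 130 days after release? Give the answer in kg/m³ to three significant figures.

0.00563 kg/m³

For an instantaneous plane source, C(x,t) = M/(n_e·A·√(4πDt)) · exp(−(x−vt)²/(4Dt)), with n_e·A the pore (flow) area.
Plume center vt = 0.42 × 130 = 54.6 m, so the well at 8.0 m is 46.6 m upgradient of the peak.
√(4πDt) = 57.16 m, giving peak height M/(n_e·A·√(4πDt)) = 2.0/(0.22 × 3.5 × 57.16) = 0.04544 kg/m³.
(x−vt)²/(4Dt) = (-46.6)²/(4 × 2.0 × 130) = 2.088; exp(−2.088) = 0.1239.
C = 0.04544 × 0.1239 = 0.00563 kg/m³.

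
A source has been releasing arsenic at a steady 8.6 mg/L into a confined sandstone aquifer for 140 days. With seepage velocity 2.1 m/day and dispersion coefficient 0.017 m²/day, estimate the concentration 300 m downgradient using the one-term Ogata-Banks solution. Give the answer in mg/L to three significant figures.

For a continuous step input, C/C₀ ≈ ½·erfc((x−vt)/(2√(Dt))).
vt = 2.1 × 140 = 294 m and 2√(Dt) = 2√(0.017 × 140) = 3.085 m.
Argument (x−vt)/(2√(Dt)) = (300 − 294)/3.085 = 1.945; ½·erfc(1.945) = 0.002974.
C = 8.6 × 0.002974 = 0.0256 mg/L.

0.0256 mg/L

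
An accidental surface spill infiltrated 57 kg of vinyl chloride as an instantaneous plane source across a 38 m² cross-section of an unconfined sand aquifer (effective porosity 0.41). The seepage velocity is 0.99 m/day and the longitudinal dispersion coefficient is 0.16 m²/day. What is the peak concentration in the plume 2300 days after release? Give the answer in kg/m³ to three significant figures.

The peak of an instantaneous 1D plume sits at x = vt; there the Gaussian factor is 1 and C_max = M/(n_e·A·√(4πDt)), where n_e·A is the pore area the mass is dissolved in.
√(4πDt) = √(4π × 0.16 × 2300) = 68.00 m, so C_max = 57/(0.41 × 38 × 68.00) = 0.0538 kg/m³.

0.0538 kg/m³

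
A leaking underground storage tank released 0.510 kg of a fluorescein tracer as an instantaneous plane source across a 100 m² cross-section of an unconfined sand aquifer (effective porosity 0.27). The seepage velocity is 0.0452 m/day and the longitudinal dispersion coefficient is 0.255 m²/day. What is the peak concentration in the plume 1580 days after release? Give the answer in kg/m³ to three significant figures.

The peak of an instantaneous 1D plume sits at x = vt; there the Gaussian factor is 1 and C_max = M/(n_e·A·√(4πDt)), where n_e·A is the pore area the mass is dissolved in.
√(4πDt) = √(4π × 0.255 × 1580) = 71.15 m, so C_max = 0.510/(0.27 × 100 × 71.15) = 0.000265 kg/m³.

0.000265 kg/m³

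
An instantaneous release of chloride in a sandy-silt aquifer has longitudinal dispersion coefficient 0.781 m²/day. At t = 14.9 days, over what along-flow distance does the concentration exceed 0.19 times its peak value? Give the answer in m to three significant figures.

17.6 m

The plume is Gaussian with σ = √(2Dt) = √(2 × 0.781 × 14.9) = 4.824 m.
C/C_peak = exp(−Δx²/(2σ²)) = 0.19 ⇒ Δx = σ·√(−2 ln 0.19) = 4.824 × 1.822 = 8.789 m.
Width = 2Δx = 17.6 m.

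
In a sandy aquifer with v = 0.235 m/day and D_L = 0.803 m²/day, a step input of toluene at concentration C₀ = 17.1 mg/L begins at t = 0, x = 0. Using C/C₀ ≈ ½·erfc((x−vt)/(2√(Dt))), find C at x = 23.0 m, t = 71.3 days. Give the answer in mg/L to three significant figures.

For a continuous step input, C/C₀ ≈ ½·erfc((x−vt)/(2√(Dt))).
vt = 0.235 × 71.3 = 16.7555 m and 2√(Dt) = 2√(0.803 × 71.3) = 15.13 m.
Argument (x−vt)/(2√(Dt)) = (23.0 − 16.7555)/15.13 = 0.4127; ½·erfc(0.4127) = 0.2797.
C = 17.1 × 0.2797 = 4.78 mg/L.

4.78 mg/L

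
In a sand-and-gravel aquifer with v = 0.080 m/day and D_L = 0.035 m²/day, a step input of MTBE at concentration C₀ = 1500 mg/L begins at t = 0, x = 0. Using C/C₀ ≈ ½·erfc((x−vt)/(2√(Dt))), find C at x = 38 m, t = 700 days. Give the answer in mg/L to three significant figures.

1490 mg/L

For a continuous step input, C/C₀ ≈ ½·erfc((x−vt)/(2√(Dt))).
vt = 0.080 × 700 = 56 m and 2√(Dt) = 2√(0.035 × 700) = 9.899 m.
Argument (x−vt)/(2√(Dt)) = (38 − 56)/9.899 = -1.818; ½·erfc(-1.818) = 0.9949.
C = 1500 × 0.9949 = 1490 mg/L.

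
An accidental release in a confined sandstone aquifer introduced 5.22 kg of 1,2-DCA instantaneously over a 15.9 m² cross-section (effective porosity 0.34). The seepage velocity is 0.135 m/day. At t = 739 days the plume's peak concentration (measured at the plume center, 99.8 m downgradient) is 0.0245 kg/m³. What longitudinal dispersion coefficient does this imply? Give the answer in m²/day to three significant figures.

At the plume center C_max = M/(n_e·A·√(4πDt)), so D = M²/(4πt·(n_e·A·C_max)²).
n_e·A·C_max = 0.34 × 15.9 × 0.0245 = 0.1324 kg/m.
D = 5.22²/(4π × 739 × 0.1324²) = 0.167 m²/day.

0.167 m²/day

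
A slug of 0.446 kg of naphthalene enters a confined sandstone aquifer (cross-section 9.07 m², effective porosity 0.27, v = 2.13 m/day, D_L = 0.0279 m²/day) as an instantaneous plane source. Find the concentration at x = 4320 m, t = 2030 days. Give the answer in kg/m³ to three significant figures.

0.00638 kg/m³

For an instantaneous plane source, C(x,t) = M/(n_e·A·√(4πDt)) · exp(−(x−vt)²/(4Dt)), with n_e·A the pore (flow) area.
Plume center vt = 2.13 × 2030 = 4323.9 m, so the well at 4320 m is 3.9 m upgradient of the peak.
√(4πDt) = 26.68 m, giving peak height M/(n_e·A·√(4πDt)) = 0.446/(0.27 × 9.07 × 26.68) = 0.006826 kg/m³.
(x−vt)²/(4Dt) = (-3.9)²/(4 × 0.0279 × 2030) = 0.06714; exp(−0.06714) = 0.9351.
C = 0.006826 × 0.9351 = 0.00638 kg/m³.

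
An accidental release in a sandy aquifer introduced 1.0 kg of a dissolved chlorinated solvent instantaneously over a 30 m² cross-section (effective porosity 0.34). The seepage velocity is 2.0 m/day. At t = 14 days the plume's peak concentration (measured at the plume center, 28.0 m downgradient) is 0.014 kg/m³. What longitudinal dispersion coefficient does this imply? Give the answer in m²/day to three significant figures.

At the plume center C_max = M/(n_e·A·√(4πDt)), so D = M²/(4πt·(n_e·A·C_max)²).
n_e·A·C_max = 0.34 × 30 × 0.014 = 0.1428 kg/m.
D = 1.0²/(4π × 14 × 0.1428²) = 0.279 m²/day.

0.279 m²/day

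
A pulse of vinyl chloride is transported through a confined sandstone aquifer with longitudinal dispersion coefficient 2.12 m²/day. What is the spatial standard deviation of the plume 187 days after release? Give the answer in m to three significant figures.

28.2 m

Dispersive spreading gives a Gaussian with σ² = 2Dt; advection only shifts the center.
σ = √(2 × 2.12 × 187) = 28.2 m.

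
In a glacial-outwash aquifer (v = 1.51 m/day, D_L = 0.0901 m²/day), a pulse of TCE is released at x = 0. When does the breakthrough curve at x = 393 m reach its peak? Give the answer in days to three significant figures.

For the 1D instantaneous-source solution, setting ∂C/∂t = 0 at fixed x gives v²t² + 2Dt − x² = 0, so t = (√(D² + v²x²) − D)/v².
√(D² + v²x²) = √(0.0901² + 1.51² × 393²) = 593.4; v² = 2.2801.
t = (593.4 − 0.0901)/2.2801 = 260 days (vs. the pure-advection estimate x/v = 260 d).

260 days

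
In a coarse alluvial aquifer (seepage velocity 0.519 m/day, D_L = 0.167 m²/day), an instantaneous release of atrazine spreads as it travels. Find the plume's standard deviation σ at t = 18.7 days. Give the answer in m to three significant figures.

2.50 m

Dispersive spreading gives a Gaussian with σ² = 2Dt; advection only shifts the center.
σ = √(2 × 0.167 × 18.7) = 2.50 m.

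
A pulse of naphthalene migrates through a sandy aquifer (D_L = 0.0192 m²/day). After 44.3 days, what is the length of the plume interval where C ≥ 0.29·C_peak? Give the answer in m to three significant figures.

The plume is Gaussian with σ = √(2Dt) = √(2 × 0.0192 × 44.3) = 1.304 m.
C/C_peak = exp(−Δx²/(2σ²)) = 0.29 ⇒ Δx = σ·√(−2 ln 0.29) = 1.304 × 1.573 = 2.051 m.
Width = 2Δx = 4.10 m.

4.10 m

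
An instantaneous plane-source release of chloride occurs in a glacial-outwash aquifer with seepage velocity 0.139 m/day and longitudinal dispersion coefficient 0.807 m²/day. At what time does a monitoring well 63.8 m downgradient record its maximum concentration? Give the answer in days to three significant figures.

For the 1D instantaneous-source solution, setting ∂C/∂t = 0 at fixed x gives v²t² + 2Dt − x² = 0, so t = (√(D² + v²x²) − D)/v².
√(D² + v²x²) = √(0.807² + 0.139² × 63.8²) = 8.905; v² = 0.019321.
t = (8.905 − 0.807)/0.019321 = 419 days (vs. the pure-advection estimate x/v = 459 d).

419 days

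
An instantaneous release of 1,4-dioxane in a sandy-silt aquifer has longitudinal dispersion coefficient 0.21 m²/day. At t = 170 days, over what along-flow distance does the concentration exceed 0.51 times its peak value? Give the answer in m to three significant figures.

19.6 m

The plume is Gaussian with σ = √(2Dt) = √(2 × 0.21 × 170) = 8.450 m.
C/C_peak = exp(−Δx²/(2σ²)) = 0.51 ⇒ Δx = σ·√(−2 ln 0.51) = 8.450 × 1.160 = 9.802 m.
Width = 2Δx = 19.6 m.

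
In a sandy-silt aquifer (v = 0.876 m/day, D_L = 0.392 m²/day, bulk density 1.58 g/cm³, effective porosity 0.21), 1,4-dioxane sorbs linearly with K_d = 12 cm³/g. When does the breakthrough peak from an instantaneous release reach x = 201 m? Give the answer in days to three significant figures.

Retardation factor R = 1 + ρ_b·K_d/n = 1 + 1.58 × 12/0.21 = 91.29.
Sorption retards both mechanisms: v_R = v/R = 0.009596 m/day, D_R = D/R = 0.004294 m²/day.
Peak time from v_R²t² + 2D_R t − x² = 0: t = (√(D_R² + v_R²x²) − D_R)/v_R².
√(D_R² + v_R²x²) = √(0.004294² + 0.009596² × 201²) = 1.929; v_R² = 9.208e-05.
t = (1.929 − 0.004294)/9.208e-05 = 20900 days.

20900 days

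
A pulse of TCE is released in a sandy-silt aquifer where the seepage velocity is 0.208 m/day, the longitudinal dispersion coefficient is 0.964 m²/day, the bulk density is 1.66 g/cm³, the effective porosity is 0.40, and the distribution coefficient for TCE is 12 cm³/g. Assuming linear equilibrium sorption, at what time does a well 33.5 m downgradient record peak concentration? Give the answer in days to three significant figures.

Retardation factor R = 1 + ρ_b·K_d/n = 1 + 1.66 × 12/0.40 = 50.80.
Sorption retards both mechanisms: v_R = v/R = 0.004094 m/day, D_R = D/R = 0.01898 m²/day.
Peak time from v_R²t² + 2D_R t − x² = 0: t = (√(D_R² + v_R²x²) − D_R)/v_R².
√(D_R² + v_R²x²) = √(0.01898² + 0.004094² × 33.5²) = 0.1385; v_R² = 1.676e-05.
t = (0.1385 − 0.01898)/1.676e-05 = 7130 days.

7130 days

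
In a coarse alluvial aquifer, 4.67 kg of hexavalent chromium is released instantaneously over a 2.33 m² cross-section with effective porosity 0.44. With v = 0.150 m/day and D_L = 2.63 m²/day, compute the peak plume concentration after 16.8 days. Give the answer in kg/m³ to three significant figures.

The peak of an instantaneous 1D plume sits at x = vt; there the Gaussian factor is 1 and C_max = M/(n_e·A·√(4πDt)), where n_e·A is the pore area the mass is dissolved in.
√(4πDt) = √(4π × 2.63 × 16.8) = 23.56 m, so C_max = 4.67/(0.44 × 2.33 × 23.56) = 0.193 kg/m³.

0.193 kg/m³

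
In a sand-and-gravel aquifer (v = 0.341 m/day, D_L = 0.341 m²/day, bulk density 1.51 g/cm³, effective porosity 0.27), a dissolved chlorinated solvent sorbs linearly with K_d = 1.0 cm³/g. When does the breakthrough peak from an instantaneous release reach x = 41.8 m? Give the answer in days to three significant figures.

Retardation factor R = 1 + ρ_b·K_d/n = 1 + 1.51 × 1.0/0.27 = 6.593.
Sorption retards both mechanisms: v_R = v/R = 0.05172 m/day, D_R = D/R = 0.05172 m²/day.
Peak time from v_R²t² + 2D_R t − x² = 0: t = (√(D_R² + v_R²x²) − D_R)/v_R².
√(D_R² + v_R²x²) = √(0.05172² + 0.05172² × 41.8²) = 2.163; v_R² = 0.002675.
t = (2.163 − 0.05172)/0.002675 = 789 days.

789 days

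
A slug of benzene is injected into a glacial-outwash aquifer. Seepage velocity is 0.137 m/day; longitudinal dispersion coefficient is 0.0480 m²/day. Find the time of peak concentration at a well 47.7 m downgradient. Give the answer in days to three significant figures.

346 days

For the 1D instantaneous-source solution, setting ∂C/∂t = 0 at fixed x gives v²t² + 2Dt − x² = 0, so t = (√(D² + v²x²) − D)/v².
√(D² + v²x²) = √(0.0480² + 0.137² × 47.7²) = 6.535; v² = 0.018769.
t = (6.535 − 0.0480)/0.018769 = 346 days (vs. the pure-advection estimate x/v = 348 d).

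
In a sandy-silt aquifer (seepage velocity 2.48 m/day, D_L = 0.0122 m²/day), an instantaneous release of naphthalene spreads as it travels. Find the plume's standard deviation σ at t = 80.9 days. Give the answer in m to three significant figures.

1.40 m

Dispersive spreading gives a Gaussian with σ² = 2Dt; advection only shifts the center.
σ = √(2 × 0.0122 × 80.9) = 1.40 m.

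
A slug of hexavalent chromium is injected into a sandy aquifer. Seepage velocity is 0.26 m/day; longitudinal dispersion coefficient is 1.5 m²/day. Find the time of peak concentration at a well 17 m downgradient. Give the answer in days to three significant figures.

For the 1D instantaneous-source solution, setting ∂C/∂t = 0 at fixed x gives v²t² + 2Dt − x² = 0, so t = (√(D² + v²x²) − D)/v².
√(D² + v²x²) = √(1.5² + 0.26² × 17²) = 4.668; v² = 0.0676.
t = (4.668 − 1.5)/0.0676 = 46.9 days (vs. the pure-advection estimate x/v = 65.4 d).

46.9 days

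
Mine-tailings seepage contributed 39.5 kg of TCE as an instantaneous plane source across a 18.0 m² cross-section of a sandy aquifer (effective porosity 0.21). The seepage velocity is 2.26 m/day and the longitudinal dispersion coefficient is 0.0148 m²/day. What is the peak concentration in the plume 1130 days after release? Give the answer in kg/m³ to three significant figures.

0.721 kg/m³

The peak of an instantaneous 1D plume sits at x = vt; there the Gaussian factor is 1 and C_max = M/(n_e·A·√(4πDt)), where n_e·A is the pore area the mass is dissolved in.
√(4πDt) = √(4π × 0.0148 × 1130) = 14.50 m, so C_max = 39.5/(0.21 × 18.0 × 14.50) = 0.721 kg/m³.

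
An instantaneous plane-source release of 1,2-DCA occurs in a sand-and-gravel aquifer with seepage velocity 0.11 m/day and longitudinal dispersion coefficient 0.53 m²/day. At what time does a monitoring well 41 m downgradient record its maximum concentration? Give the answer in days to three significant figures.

For the 1D instantaneous-source solution, setting ∂C/∂t = 0 at fixed x gives v²t² + 2Dt − x² = 0, so t = (√(D² + v²x²) − D)/v².
√(D² + v²x²) = √(0.53² + 0.11² × 41²) = 4.541; v² = 0.0121.
t = (4.541 − 0.53)/0.0121 = 331 days (vs. the pure-advection estimate x/v = 373 d).

331 days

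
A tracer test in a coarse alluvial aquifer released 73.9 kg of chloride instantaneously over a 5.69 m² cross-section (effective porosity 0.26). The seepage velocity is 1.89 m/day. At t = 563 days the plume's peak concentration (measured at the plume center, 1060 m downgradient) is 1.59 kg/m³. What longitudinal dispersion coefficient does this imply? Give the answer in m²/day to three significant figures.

At the plume center C_max = M/(n_e·A·√(4πDt)), so D = M²/(4πt·(n_e·A·C_max)²).
n_e·A·C_max = 0.26 × 5.69 × 1.59 = 2.352 kg/m.
D = 73.9²/(4π × 563 × 2.352²) = 0.140 m²/day.

0.140 m²/day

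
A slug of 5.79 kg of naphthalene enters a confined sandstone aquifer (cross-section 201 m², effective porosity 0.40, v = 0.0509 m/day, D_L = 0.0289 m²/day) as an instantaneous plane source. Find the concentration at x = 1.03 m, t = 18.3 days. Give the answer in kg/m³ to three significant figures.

For an instantaneous plane source, C(x,t) = M/(n_e·A·√(4πDt)) · exp(−(x−vt)²/(4Dt)), with n_e·A the pore (flow) area.
Plume center vt = 0.0509 × 18.3 = 0.93147 m, so the well at 1.03 m is 0.09853 m downgradient of the peak.
√(4πDt) = 2.578 m, giving peak height M/(n_e·A·√(4πDt)) = 5.79/(0.40 × 201 × 2.578) = 0.02793 kg/m³.
(x−vt)²/(4Dt) = (0.09853)²/(4 × 0.0289 × 18.3) = 0.004589; exp(−0.004589) = 0.9954.
C = 0.02793 × 0.9954 = 0.0278 kg/m³.

0.0278 kg/m³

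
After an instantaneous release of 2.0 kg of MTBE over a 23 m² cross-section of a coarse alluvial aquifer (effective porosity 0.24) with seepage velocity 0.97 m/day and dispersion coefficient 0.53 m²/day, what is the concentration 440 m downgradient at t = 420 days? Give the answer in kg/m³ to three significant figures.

For an instantaneous plane source, C(x,t) = M/(n_e·A·√(4πDt)) · exp(−(x−vt)²/(4Dt)), with n_e·A the pore (flow) area.
Plume center vt = 0.97 × 420 = 407.4 m, so the well at 440 m is 32.6 m downgradient of the peak.
√(4πDt) = 52.89 m, giving peak height M/(n_e·A·√(4πDt)) = 2.0/(0.24 × 23 × 52.89) = 0.006850 kg/m³.
(x−vt)²/(4Dt) = (32.6)²/(4 × 0.53 × 420) = 1.194; exp(−1.194) = 0.3030.
C = 0.006850 × 0.3030 = 0.00208 kg/m³.

0.00208 kg/m³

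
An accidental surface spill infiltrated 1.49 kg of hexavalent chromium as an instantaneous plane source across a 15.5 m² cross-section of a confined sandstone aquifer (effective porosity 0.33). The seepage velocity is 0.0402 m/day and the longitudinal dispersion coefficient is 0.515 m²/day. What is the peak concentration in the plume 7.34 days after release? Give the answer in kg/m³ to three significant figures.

0.0423 kg/m³

The peak of an instantaneous 1D plume sits at x = vt; there the Gaussian factor is 1 and C_max = M/(n_e·A·√(4πDt)), where n_e·A is the pore area the mass is dissolved in.
√(4πDt) = √(4π × 0.515 × 7.34) = 6.892 m, so C_max = 1.49/(0.33 × 15.5 × 6.892) = 0.0423 kg/m³.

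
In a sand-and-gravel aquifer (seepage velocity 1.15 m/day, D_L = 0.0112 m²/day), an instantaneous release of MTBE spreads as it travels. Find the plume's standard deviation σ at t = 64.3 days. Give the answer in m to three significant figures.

1.20 m

Dispersive spreading gives a Gaussian with σ² = 2Dt; advection only shifts the center.
σ = √(2 × 0.0112 × 64.3) = 1.20 m.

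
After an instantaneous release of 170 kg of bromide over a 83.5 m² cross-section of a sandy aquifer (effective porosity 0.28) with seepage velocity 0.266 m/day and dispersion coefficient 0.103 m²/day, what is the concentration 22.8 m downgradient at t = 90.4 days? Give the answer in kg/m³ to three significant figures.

0.645 kg/m³

For an instantaneous plane source, C(x,t) = M/(n_e·A·√(4πDt)) · exp(−(x−vt)²/(4Dt)), with n_e·A the pore (flow) area.
Plume center vt = 0.266 × 90.4 = 24.0464 m, so the well at 22.8 m is 1.2464 m upgradient of the peak.
√(4πDt) = 10.82 m, giving peak height M/(n_e·A·√(4πDt)) = 170/(0.28 × 83.5 × 10.82) = 0.6720 kg/m³.
(x−vt)²/(4Dt) = (-1.2464)²/(4 × 0.103 × 90.4) = 0.04171; exp(−0.04171) = 0.9591.
C = 0.6720 × 0.9591 = 0.645 kg/m³.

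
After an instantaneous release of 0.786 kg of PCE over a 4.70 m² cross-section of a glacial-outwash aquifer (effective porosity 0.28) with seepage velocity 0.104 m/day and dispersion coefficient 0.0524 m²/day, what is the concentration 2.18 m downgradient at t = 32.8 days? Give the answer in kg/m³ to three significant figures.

For an instantaneous plane source, C(x,t) = M/(n_e·A·√(4πDt)) · exp(−(x−vt)²/(4Dt)), with n_e·A the pore (flow) area.
Plume center vt = 0.104 × 32.8 = 3.4112 m, so the well at 2.18 m is 1.2312 m upgradient of the peak.
√(4πDt) = 4.647 m, giving peak height M/(n_e·A·√(4πDt)) = 0.786/(0.28 × 4.70 × 4.647) = 0.1285 kg/m³.
(x−vt)²/(4Dt) = (-1.2312)²/(4 × 0.0524 × 32.8) = 0.2205; exp(−0.2205) = 0.8021.
C = 0.1285 × 0.8021 = 0.103 kg/m³.

0.103 kg/m³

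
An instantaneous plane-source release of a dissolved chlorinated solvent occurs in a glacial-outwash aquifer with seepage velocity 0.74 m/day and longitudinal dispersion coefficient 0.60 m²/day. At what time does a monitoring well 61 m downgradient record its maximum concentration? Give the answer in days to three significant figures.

81.3 days

For the 1D instantaneous-source solution, setting ∂C/∂t = 0 at fixed x gives v²t² + 2Dt − x² = 0, so t = (√(D² + v²x²) − D)/v².
√(D² + v²x²) = √(0.60² + 0.74² × 61²) = 45.14; v² = 0.5476.
t = (45.14 − 0.60)/0.5476 = 81.3 days (vs. the pure-advection estimate x/v = 82.4 d).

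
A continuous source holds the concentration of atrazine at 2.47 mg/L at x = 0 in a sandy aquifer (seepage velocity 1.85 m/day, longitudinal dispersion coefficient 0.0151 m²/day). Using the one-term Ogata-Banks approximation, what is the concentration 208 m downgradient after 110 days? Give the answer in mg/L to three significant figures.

For a continuous step input, C/C₀ ≈ ½·erfc((x−vt)/(2√(Dt))).
vt = 1.85 × 110 = 203.5 m and 2√(Dt) = 2√(0.0151 × 110) = 2.578 m.
Argument (x−vt)/(2√(Dt)) = (208 − 203.5)/2.578 = 1.746; ½·erfc(1.746) = 0.006770.
C = 2.47 × 0.006770 = 0.0167 mg/L.

0.0167 mg/L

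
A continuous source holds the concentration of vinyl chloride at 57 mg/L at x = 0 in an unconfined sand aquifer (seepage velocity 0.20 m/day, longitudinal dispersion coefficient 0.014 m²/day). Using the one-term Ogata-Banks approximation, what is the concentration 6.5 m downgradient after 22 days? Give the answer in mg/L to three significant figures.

0.213 mg/L

For a continuous step input, C/C₀ ≈ ½·erfc((x−vt)/(2√(Dt))).
vt = 0.20 × 22 = 4.4 m and 2√(Dt) = 2√(0.014 × 22) = 1.110 m.
Argument (x−vt)/(2√(Dt)) = (6.5 − 4.4)/1.110 = 1.892; ½·erfc(1.892) = 0.003729.
C = 57 × 0.003729 = 0.213 mg/L.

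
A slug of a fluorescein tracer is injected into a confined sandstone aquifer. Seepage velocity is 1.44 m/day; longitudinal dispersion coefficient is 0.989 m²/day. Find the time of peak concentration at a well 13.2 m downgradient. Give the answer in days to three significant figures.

For the 1D instantaneous-source solution, setting ∂C/∂t = 0 at fixed x gives v²t² + 2Dt − x² = 0, so t = (√(D² + v²x²) − D)/v².
√(D² + v²x²) = √(0.989² + 1.44² × 13.2²) = 19.03; v² = 2.0736.
t = (19.03 − 0.989)/2.0736 = 8.70 days (vs. the pure-advection estimate x/v = 9.17 d).

8.70 days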